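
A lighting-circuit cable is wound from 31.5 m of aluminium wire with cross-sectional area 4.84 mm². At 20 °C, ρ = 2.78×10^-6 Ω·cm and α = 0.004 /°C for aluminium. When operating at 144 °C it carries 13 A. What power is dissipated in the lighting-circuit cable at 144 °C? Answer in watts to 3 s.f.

45.7 W

ρ = 2.78×10^-6 Ω·cm = 2.78×10^-8 Ω·m
A = 4.84 mm² = 4.840e-06 m²
R₍20₎ = ρL/A = (2.78×10^-8)(31.5)/(4.840e-06) = 0.1809 Ω
R₍144₎ = R₍20₎(1 + αΔT) = 0.1809 × (1 + 0.004×124) = 0.2707 Ω
P = I²R = (13)² × 0.2707 = 45.7 W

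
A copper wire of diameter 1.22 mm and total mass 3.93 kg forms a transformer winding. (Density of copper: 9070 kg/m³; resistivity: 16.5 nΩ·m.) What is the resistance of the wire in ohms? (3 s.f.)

ρ = 16.5 nΩ·m = 1.65×10^-8 Ω·m
A = π(d/2)² = π(6.1000e-04 m)² = 1.1690e-06 m²
L = m/(density·A) = 3.93/(9070×1.1690e-06) = 370.7 m
R = ρL/A = (1.65×10^-8)(370.7)/(1.1690e-06) = 5.23 Ω

5.23 Ω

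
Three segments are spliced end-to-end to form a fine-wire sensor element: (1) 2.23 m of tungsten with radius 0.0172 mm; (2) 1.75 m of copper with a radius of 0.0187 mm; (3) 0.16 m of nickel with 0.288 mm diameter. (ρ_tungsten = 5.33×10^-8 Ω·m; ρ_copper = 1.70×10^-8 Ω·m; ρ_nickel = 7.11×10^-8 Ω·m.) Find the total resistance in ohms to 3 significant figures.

155 Ω

Seg 1: A = πr² = π(1.7200e-05 m)² = 9.294e-10 m²
R_1 = (5.33×10^-8)(2.23)/(9.294e-10) = 127.9 Ω
Seg 2: A = πr² = π(1.8700e-05 m)² = 1.099e-09 m²
R_2 = (1.70×10^-8)(1.75)/(1.099e-09) = 27.08 Ω
Seg 3: A = π(d/2)² = π(1.4400e-04 m)² = 6.514e-08 m²
R_3 = (7.11×10^-8)(0.16)/(6.514e-08) = 0.1746 Ω
R_total = R_1 + R_2 + R_3 = 155 Ω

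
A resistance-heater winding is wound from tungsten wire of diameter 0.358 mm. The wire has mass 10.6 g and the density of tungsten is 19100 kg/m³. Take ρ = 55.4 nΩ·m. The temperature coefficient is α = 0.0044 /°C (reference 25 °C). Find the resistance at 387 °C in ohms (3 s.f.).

ρ = 55.4 nΩ·m = 5.54×10^-8 Ω·m
A = π(d/2)² = π(1.7900e-04 m)² = 1.0066e-07 m²
L = m/(density·A) = 0.0106/(19100×1.0066e-07) = 5.513 m
R = ρL/A = (5.54×10^-8)(5.513)/(1.0066e-07) = 3.034 Ω
R(387 °C) = 3.034 × (1 + 0.0044×362) = 7.87 Ω

7.87 Ω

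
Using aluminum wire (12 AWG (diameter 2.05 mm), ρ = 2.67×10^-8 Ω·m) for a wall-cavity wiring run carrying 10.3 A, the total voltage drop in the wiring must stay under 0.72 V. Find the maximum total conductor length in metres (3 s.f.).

A = π(2.05/2 mm)² = π(1.0250e-03 m)² = 3.301e-06 m²
L_max = V_max·A/(1·ρI) = (0.72)(3.301e-06)/(2.67×10^-8×10.3) = 8.64 m

8.64 m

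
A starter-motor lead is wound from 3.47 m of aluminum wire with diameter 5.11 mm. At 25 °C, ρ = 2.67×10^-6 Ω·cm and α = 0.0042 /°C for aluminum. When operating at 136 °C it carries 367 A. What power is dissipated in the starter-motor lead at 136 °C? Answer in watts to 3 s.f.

ρ = 2.67×10^-6 Ω·cm = 2.67×10^-8 Ω·m
A = π(d/2)² = π(2.5550e-03 m)² = 2.051e-05 m²
R₍25₎ = ρL/A = (2.67×10^-8)(3.47)/(2.051e-05) = 0.004518 Ω
R₍136₎ = R₍25₎(1 + αΔT) = 0.004518 × (1 + 0.0042×111) = 0.006624 Ω
P = I²R = (367)² × 0.006624 = 892 W

892 W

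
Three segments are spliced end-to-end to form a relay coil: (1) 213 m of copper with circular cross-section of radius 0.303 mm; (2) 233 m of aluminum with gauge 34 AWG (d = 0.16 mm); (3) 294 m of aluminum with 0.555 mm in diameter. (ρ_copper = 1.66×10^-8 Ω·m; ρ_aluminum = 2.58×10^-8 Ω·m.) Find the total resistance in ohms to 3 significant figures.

Seg 1: A = πr² = π(3.0300e-04 m)² = 2.884e-07 m²
R_1 = (1.66×10^-8)(213)/(2.884e-07) = 12.26 Ω
Seg 2: A = π(0.16/2 mm)² = π(8.0000e-05 m)² = 2.011e-08 m²
R_2 = (2.58×10^-8)(233)/(2.011e-08) = 299 Ω
Seg 3: A = π(d/2)² = π(2.7750e-04 m)² = 2.419e-07 m²
R_3 = (2.58×10^-8)(294)/(2.419e-07) = 31.35 Ω
R_total = R_1 + R_2 + R_3 = 343 Ω

343 Ω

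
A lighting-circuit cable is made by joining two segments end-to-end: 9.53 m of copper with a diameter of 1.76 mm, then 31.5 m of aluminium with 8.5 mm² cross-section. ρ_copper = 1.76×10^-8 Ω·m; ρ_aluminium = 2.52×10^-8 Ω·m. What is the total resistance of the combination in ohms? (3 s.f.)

Segment 1: A = π(d/2)² = π(8.8000e-04 m)² = 2.433e-06 m²
R₁ = ρL/A = (1.76×10^-8)(9.53)/(2.433e-06) = 0.06894 Ω
Segment 2: A = 8.5 mm² = 8.500e-06 m²
R₂ = (2.52×10^-8)(31.5)/(8.500e-06) = 0.09339 Ω
R = R₁ + R₂ = 0.162 Ω

0.162 Ω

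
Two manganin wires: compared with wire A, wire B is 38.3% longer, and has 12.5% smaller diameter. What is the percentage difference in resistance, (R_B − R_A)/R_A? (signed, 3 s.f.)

80.6%

R ∝ L/d², so R_B/R_A = (1 + 38.3/100) × (1 − 12.5/100)⁻²
= 1.383 × 1.306 = 1.806
(R_B − R_A)/R_A = 1.806 − 1 = 80.6%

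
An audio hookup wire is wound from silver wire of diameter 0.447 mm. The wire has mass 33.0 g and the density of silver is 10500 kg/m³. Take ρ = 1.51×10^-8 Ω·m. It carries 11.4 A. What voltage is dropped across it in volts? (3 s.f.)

22.0 V

A = π(d/2)² = π(2.2350e-04 m)² = 1.5693e-07 m²
L = m/(density·A) = 0.033/(10500×1.5693e-07) = 20.03 m
R = ρL/A = (1.51×10^-8)(20.03)/(1.5693e-07) = 1.927 Ω
V = IR = 11.4 × 1.927 = 22.0 V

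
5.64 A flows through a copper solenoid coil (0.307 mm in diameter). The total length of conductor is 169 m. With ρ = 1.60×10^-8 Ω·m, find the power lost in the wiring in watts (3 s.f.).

A = π(d/2)² = π(1.5350e-04 m)² = 7.402e-08 m²
R = ρL/A = (1.60×10^-8)(169)/(7.402e-08) = 36.53 Ω
P = I²R = (5.64)² × 36.53 = 1160 W

1160 W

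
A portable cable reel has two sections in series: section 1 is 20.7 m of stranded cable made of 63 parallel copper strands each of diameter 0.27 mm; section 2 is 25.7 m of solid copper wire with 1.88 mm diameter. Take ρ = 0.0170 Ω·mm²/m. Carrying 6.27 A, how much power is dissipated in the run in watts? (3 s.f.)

ρ = 0.0170 Ω·mm²/m = 1.70×10^-8 Ω·m
Section 1: A_strand = π(1.3500e-04)² = 5.726e-08 m²; R₁ = ρL/(N·A_s) = (1.70×10^-8)(20.7)/(63×5.726e-08) = 0.09756 Ω
Section 2: A = π(d/2)² = π(9.4000e-04 m)² = 2.776e-06 m²
R₂ = (1.70×10^-8)(25.7)/(2.776e-06) = 0.1574 Ω
R = R₁ + R₂ = 0.2549 Ω
P = I²R = (6.27)² × 0.2549 = 10.0 W

10.0 W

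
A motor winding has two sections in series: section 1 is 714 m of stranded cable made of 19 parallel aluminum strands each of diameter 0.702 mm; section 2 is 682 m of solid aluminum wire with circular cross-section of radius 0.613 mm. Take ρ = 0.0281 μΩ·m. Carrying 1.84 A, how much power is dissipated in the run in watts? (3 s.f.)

ρ = 0.0281 μΩ·m = 2.81×10^-8 Ω·m
Section 1: A_strand = π(3.5100e-04)² = 3.870e-07 m²; R₁ = ρL/(N·A_s) = (2.81×10^-8)(714)/(19×3.870e-07) = 2.728 Ω
Section 2: A = πr² = π(6.1300e-04 m)² = 1.181e-06 m²
R₂ = (2.81×10^-8)(682)/(1.181e-06) = 16.23 Ω
R = R₁ + R₂ = 18.96 Ω
P = I²R = (1.84)² × 18.96 = 64.2 W

64.2 W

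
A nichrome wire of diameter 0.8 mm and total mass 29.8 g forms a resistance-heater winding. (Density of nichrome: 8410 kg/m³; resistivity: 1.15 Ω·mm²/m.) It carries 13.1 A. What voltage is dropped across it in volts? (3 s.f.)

ρ = 1.15 Ω·mm²/m = 1.15×10^-6 Ω·m
A = π(d/2)² = π(4.0000e-04 m)² = 5.0265e-07 m²
L = m/(density·A) = 0.0298/(8410×5.0265e-07) = 7.049 m
R = ρL/A = (1.15×10^-6)(7.049)/(5.0265e-07) = 16.13 Ω
V = IR = 13.1 × 16.13 = 211 V

211 V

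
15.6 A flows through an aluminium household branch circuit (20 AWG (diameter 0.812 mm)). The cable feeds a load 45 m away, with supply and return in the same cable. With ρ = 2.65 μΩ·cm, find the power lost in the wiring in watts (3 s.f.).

1120 W

ρ = 2.65 μΩ·cm = 2.65×10^-8 Ω·m
A = π(0.812/2 mm)² = π(4.0600e-04 m)² = 5.178e-07 m²
Total conductor length (both ways) L = 2 × 45 = 90 m
R = ρL/A = (2.65×10^-8)(90)/(5.178e-07) = 4.606 Ω
P = I²R = (15.6)² × 4.606 = 1120 W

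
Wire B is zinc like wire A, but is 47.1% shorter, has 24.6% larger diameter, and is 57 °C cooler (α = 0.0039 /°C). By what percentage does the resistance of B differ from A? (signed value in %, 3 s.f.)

R ∝ ρL/d² with ρ ∝ (1+αΔT), so R_B/R_A = (1 − 47.1/100) × (1 + 24.6/100)⁻² × (1 − 0.0039×57)
= 0.529 × 0.6441 × 0.7777 = 0.265
(R_B − R_A)/R_A = 0.265 − 1 = -73.5%

-73.5%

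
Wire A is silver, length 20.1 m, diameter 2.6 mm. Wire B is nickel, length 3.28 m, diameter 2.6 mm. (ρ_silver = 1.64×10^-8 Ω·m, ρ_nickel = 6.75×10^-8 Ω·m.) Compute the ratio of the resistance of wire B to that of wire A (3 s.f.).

R ∝ ρL/d², so R_B/R_A = (ρ_B/ρ_A) × (L_B/L_A)
= (6.75×10^-8/1.64×10^-8) × (3.28/20.1) = 0.672

0.672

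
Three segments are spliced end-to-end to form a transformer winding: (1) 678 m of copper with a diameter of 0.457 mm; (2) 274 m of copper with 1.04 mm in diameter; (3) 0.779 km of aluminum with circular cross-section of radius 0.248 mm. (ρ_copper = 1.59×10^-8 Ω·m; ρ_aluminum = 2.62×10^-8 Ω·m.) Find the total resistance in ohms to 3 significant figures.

176 Ω

Seg 1: A = π(d/2)² = π(2.2850e-04 m)² = 1.640e-07 m²
R_1 = (1.59×10^-8)(678)/(1.640e-07) = 65.72 Ω
Seg 2: A = π(d/2)² = π(5.2000e-04 m)² = 8.495e-07 m²
R_2 = (1.59×10^-8)(274)/(8.495e-07) = 5.129 Ω
Seg 3: A = πr² = π(2.4800e-04 m)² = 1.932e-07 m²
R_3 = (2.62×10^-8)(779)/(1.932e-07) = 105.6 Ω
R_total = R_1 + R_2 + R_3 = 176 Ω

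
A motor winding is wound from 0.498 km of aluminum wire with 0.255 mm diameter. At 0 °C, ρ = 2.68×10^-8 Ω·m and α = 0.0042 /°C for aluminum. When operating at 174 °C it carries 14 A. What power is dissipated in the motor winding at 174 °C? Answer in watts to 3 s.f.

A = π(d/2)² = π(1.2750e-04 m)² = 5.107e-08 m²
R₍0₎ = ρL/A = (2.68×10^-8)(498)/(5.107e-08) = 261.3 Ω
R₍174₎ = R₍0₎(1 + αΔT) = 261.3 × (1 + 0.0042×174) = 452.3 Ω
P = I²R = (14)² × 452.3 = 88700 W

88700 W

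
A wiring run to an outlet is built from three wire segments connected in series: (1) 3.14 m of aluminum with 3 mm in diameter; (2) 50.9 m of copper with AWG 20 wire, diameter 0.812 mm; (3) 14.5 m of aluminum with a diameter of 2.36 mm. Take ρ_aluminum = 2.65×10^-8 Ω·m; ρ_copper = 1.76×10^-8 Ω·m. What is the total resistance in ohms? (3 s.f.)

1.83 Ω

Seg 1: A = π(d/2)² = π(1.5000e-03 m)² = 7.069e-06 m²
R_1 = (2.65×10^-8)(3.14)/(7.069e-06) = 0.01177 Ω
Seg 2: A = π(0.812/2 mm)² = π(4.0600e-04 m)² = 5.178e-07 m²
R_2 = (1.76×10^-8)(50.9)/(5.178e-07) = 1.73 Ω
Seg 3: A = π(d/2)² = π(1.1800e-03 m)² = 4.374e-06 m²
R_3 = (2.65×10^-8)(14.5)/(4.374e-06) = 0.08784 Ω
R_total = R_1 + R_2 + R_3 = 1.83 Ω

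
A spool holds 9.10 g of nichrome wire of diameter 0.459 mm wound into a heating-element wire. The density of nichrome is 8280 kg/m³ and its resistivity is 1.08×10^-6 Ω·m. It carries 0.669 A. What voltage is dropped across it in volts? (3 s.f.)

29.0 V

A = π(d/2)² = π(2.2950e-04 m)² = 1.6547e-07 m²
L = m/(density·A) = 0.0091/(8280×1.6547e-07) = 6.642 m
R = ρL/A = (1.08×10^-6)(6.642)/(1.6547e-07) = 43.35 Ω
V = IR = 0.669 × 43.35 = 29.0 V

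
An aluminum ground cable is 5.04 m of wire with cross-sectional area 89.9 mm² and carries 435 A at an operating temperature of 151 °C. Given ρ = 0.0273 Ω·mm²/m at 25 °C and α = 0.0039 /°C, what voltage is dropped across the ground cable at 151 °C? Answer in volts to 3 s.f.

0.993 V

ρ = 0.0273 Ω·mm²/m = 2.73×10^-8 Ω·m
A = 89.9 mm² = 8.990e-05 m²
R₍25₎ = ρL/A = (2.73×10^-8)(5.04)/(8.990e-05) = 0.001531 Ω
R₍151₎ = R₍25₎(1 + αΔT) = 0.001531 × (1 + 0.0039×126) = 0.002283 Ω
V = IR = 435 × 0.002283 = 0.993 V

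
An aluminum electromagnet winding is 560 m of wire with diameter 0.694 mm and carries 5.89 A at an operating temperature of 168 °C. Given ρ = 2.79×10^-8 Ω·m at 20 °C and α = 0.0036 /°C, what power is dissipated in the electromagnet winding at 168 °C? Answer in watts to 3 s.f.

A = π(d/2)² = π(3.4700e-04 m)² = 3.783e-07 m²
R₍20₎ = ρL/A = (2.79×10^-8)(560)/(3.783e-07) = 41.3 Ω
R₍168₎ = R₍20₎(1 + αΔT) = 41.3 × (1 + 0.0036×148) = 63.31 Ω
P = I²R = (5.89)² × 63.31 = 2200 W

2200 W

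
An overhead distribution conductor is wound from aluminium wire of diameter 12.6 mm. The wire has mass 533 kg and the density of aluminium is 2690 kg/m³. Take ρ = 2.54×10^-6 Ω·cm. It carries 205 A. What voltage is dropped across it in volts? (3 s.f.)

66.4 V

ρ = 2.54×10^-6 Ω·cm = 2.54×10^-8 Ω·m
A = π(d/2)² = π(6.3000e-03 m)² = 1.2469e-04 m²
L = m/(density·A) = 533/(2690×1.2469e-04) = 1589 m
R = ρL/A = (2.54×10^-8)(1589)/(1.2469e-04) = 0.3237 Ω
V = IR = 205 × 0.3237 = 66.4 V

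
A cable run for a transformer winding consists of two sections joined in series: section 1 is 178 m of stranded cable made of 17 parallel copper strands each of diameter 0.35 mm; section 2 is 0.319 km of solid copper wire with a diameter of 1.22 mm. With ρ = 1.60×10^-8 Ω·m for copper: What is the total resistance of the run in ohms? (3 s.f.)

Section 1: A_strand = π(1.7500e-04)² = 9.621e-08 m²; R₁ = ρL/(N·A_s) = (1.60×10^-8)(178)/(17×9.621e-08) = 1.741 Ω
Section 2: A = π(d/2)² = π(6.1000e-04 m)² = 1.169e-06 m²
R₂ = (1.60×10^-8)(319)/(1.169e-06) = 4.366 Ω
R = R₁ + R₂ = 6.11 Ω

6.11 Ω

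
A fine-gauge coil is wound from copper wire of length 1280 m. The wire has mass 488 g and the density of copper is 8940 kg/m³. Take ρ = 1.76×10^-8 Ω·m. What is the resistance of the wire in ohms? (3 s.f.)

528 Ω

A = m/(density·L) = 0.488/(8940×1280) = 4.2645e-08 m²
R = ρL/A = (1.76×10^-8)(1280)/(4.2645e-08) = 528 Ω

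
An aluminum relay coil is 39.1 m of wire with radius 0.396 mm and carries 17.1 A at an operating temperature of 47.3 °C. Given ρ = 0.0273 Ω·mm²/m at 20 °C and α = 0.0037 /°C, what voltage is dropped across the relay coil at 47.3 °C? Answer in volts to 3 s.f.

40.8 V

ρ = 0.0273 Ω·mm²/m = 2.73×10^-8 Ω·m
A = πr² = π(3.9600e-04 m)² = 4.927e-07 m²
R₍20₎ = ρL/A = (2.73×10^-8)(39.1)/(4.927e-07) = 2.167 Ω
R₍47.3₎ = R₍20₎(1 + αΔT) = 2.167 × (1 + 0.0037×27.3) = 2.386 Ω
V = IR = 17.1 × 2.386 = 40.8 V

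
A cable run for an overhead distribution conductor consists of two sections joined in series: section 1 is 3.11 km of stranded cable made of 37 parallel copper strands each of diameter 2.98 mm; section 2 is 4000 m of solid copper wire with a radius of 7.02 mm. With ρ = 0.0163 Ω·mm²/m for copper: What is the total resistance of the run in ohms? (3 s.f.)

ρ = 0.0163 Ω·mm²/m = 1.63×10^-8 Ω·m
Section 1: A_strand = π(1.4900e-03)² = 6.975e-06 m²; R₁ = ρL/(N·A_s) = (1.63×10^-8)(3110)/(37×6.975e-06) = 0.1964 Ω
Section 2: A = πr² = π(7.0200e-03 m)² = 1.548e-04 m²
R₂ = (1.63×10^-8)(4000)/(1.548e-04) = 0.4211 Ω
R = R₁ + R₂ = 0.618 Ω

0.618 Ω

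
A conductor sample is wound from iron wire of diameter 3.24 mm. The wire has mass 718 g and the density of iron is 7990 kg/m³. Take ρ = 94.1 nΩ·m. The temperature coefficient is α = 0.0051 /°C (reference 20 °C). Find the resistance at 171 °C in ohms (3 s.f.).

0.220 Ω

ρ = 94.1 nΩ·m = 9.41×10^-8 Ω·m
A = π(d/2)² = π(1.6200e-03 m)² = 8.2448e-06 m²
L = m/(density·A) = 0.718/(7990×8.2448e-06) = 10.9 m
R = ρL/A = (9.41×10^-8)(10.9)/(8.2448e-06) = 0.1244 Ω
R(171 °C) = 0.1244 × (1 + 0.0051×151) = 0.220 Ω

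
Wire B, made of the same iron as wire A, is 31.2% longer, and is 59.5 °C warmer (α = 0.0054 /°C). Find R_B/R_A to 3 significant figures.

R ∝ ρL/d² with ρ ∝ (1+αΔT), so R_B/R_A = (1 + 31.2/100) × (1 + 0.0054×59.5)
= 1.312 × 1.321 = 1.73

1.73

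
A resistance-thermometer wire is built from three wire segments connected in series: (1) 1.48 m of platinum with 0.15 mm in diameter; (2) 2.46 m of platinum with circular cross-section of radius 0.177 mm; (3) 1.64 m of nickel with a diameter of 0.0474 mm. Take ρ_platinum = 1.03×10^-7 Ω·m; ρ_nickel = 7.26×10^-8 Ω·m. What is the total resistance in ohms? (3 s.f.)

Seg 1: A = π(d/2)² = π(7.5000e-05 m)² = 1.767e-08 m²
R_1 = (1.03×10^-7)(1.48)/(1.767e-08) = 8.626 Ω
Seg 2: A = πr² = π(1.7700e-04 m)² = 9.842e-08 m²
R_2 = (1.03×10^-7)(2.46)/(9.842e-08) = 2.574 Ω
Seg 3: A = π(d/2)² = π(2.3700e-05 m)² = 1.765e-09 m²
R_3 = (7.26×10^-8)(1.64)/(1.765e-09) = 67.47 Ω
R_total = R_1 + R_2 + R_3 = 78.7 Ω

78.7 Ω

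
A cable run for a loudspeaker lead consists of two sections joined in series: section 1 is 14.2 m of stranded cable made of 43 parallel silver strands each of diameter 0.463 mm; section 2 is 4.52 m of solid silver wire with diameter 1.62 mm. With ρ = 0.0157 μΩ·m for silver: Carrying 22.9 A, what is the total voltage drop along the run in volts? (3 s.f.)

1.49 V

ρ = 0.0157 μΩ·m = 1.57×10^-8 Ω·m
Section 1: A_strand = π(2.3150e-04)² = 1.684e-07 m²; R₁ = ρL/(N·A_s) = (1.57×10^-8)(14.2)/(43×1.684e-07) = 0.03079 Ω
Section 2: A = π(d/2)² = π(8.1000e-04 m)² = 2.061e-06 m²
R₂ = (1.57×10^-8)(4.52)/(2.061e-06) = 0.03443 Ω
R = R₁ + R₂ = 0.06522 Ω
V = IR = 22.9 × 0.06522 = 1.49 V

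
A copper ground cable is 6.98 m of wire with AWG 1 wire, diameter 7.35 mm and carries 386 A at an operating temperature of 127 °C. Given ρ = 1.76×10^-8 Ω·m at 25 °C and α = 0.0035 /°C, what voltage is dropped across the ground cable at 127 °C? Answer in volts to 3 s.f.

1.52 V

A = π(7.35/2 mm)² = π(3.6750e-03 m)² = 4.243e-05 m²
R₍25₎ = ρL/A = (1.76×10^-8)(6.98)/(4.243e-05) = 0.002895 Ω
R₍127₎ = R₍25₎(1 + αΔT) = 0.002895 × (1 + 0.0035×102) = 0.003929 Ω
V = IR = 386 × 0.003929 = 1.52 V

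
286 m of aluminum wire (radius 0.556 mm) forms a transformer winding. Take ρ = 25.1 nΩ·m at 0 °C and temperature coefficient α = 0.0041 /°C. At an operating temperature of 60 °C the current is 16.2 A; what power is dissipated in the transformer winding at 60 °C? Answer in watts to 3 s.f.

2420 W

ρ = 25.1 nΩ·m = 2.51×10^-8 Ω·m
A = πr² = π(5.5600e-04 m)² = 9.712e-07 m²
R₍0₎ = ρL/A = (2.51×10^-8)(286)/(9.712e-07) = 7.392 Ω
R₍60₎ = R₍0₎(1 + αΔT) = 7.392 × (1 + 0.0041×60) = 9.21 Ω
P = I²R = (16.2)² × 9.21 = 2420 W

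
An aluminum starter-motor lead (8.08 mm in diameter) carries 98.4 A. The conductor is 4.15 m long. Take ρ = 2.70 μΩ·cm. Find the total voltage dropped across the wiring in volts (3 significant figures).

0.215 V

ρ = 2.70 μΩ·cm = 2.70×10^-8 Ω·m
A = π(d/2)² = π(4.0400e-03 m)² = 5.128e-05 m²
R = ρL/A = (2.70×10^-8)(4.15)/(5.128e-05) = 0.002185 Ω
V = IR = 98.4 × 0.002185 = 0.215 V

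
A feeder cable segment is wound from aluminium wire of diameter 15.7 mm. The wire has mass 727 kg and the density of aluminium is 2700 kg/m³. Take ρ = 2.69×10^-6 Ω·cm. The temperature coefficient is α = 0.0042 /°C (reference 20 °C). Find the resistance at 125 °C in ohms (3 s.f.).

0.278 Ω

ρ = 2.69×10^-6 Ω·cm = 2.69×10^-8 Ω·m
A = π(d/2)² = π(7.8500e-03 m)² = 1.9359e-04 m²
L = m/(density·A) = 727/(2700×1.9359e-04) = 1391 m
R = ρL/A = (2.69×10^-8)(1391)/(1.9359e-04) = 0.1933 Ω
R(125 °C) = 0.1933 × (1 + 0.0042×105) = 0.278 Ω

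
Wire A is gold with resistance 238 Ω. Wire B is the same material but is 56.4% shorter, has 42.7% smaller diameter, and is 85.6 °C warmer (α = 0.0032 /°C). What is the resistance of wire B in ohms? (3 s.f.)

R ∝ ρL/d² with ρ ∝ (1+αΔT), so R_B/R_A = (1 − 56.4/100) × (1 − 42.7/100)⁻² × (1 + 0.0032×85.6)
= 0.436 × 3.046 × 1.274 = 1.692
R_B = 1.692 × 238 = 403 Ω

403 Ω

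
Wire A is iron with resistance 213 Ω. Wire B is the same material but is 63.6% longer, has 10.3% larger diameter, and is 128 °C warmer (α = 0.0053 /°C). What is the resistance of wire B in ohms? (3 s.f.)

481 Ω

R ∝ ρL/d² with ρ ∝ (1+αΔT), so R_B/R_A = (1 + 63.6/100) × (1 + 10.3/100)⁻² × (1 + 0.0053×128)
= 1.636 × 0.822 × 1.678 = 2.257
R_B = 2.257 × 213 = 481 Ω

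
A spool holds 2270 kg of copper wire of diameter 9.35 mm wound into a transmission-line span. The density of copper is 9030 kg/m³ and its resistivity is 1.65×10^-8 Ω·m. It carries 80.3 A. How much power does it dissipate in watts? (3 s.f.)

5670 W

A = π(d/2)² = π(4.6750e-03 m)² = 6.8661e-05 m²
L = m/(density·A) = 2270/(9030×6.8661e-05) = 3661 m
R = ρL/A = (1.65×10^-8)(3661)/(6.8661e-05) = 0.8798 Ω
P = I²R = (80.3)² × 0.8798 = 5670 W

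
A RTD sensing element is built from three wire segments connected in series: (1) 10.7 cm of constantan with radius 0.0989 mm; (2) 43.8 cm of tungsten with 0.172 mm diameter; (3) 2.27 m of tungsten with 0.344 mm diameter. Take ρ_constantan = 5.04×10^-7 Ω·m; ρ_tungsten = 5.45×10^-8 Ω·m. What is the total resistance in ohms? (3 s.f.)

Seg 1: A = πr² = π(9.8900e-05 m)² = 3.073e-08 m²
R_1 = (5.04×10^-7)(0.107)/(3.073e-08) = 1.755 Ω
Seg 2: A = π(d/2)² = π(8.6000e-05 m)² = 2.324e-08 m²
R_2 = (5.45×10^-8)(0.438)/(2.324e-08) = 1.027 Ω
Seg 3: A = π(d/2)² = π(1.7200e-04 m)² = 9.294e-08 m²
R_3 = (5.45×10^-8)(2.27)/(9.294e-08) = 1.331 Ω
R_total = R_1 + R_2 + R_3 = 4.11 Ω

4.11 Ω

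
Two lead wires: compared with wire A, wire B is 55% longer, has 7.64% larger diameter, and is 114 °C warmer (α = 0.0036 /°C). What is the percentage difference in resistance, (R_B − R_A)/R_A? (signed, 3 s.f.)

88.7%

R ∝ ρL/d² with ρ ∝ (1+αΔT), so R_B/R_A = (1 + 55/100) × (1 + 7.64/100)⁻² × (1 + 0.0036×114)
= 1.55 × 0.8631 × 1.41 = 1.887
(R_B − R_A)/R_A = 1.887 − 1 = 88.7%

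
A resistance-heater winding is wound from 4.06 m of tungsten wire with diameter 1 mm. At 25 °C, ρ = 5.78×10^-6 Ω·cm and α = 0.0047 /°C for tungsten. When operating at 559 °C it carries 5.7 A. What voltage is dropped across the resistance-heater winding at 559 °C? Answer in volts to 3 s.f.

ρ = 5.78×10^-6 Ω·cm = 5.78×10^-8 Ω·m
A = π(d/2)² = π(5.0000e-04 m)² = 7.854e-07 m²
R₍25₎ = ρL/A = (5.78×10^-8)(4.06)/(7.854e-07) = 0.2988 Ω
R₍559₎ = R₍25₎(1 + αΔT) = 0.2988 × (1 + 0.0047×534) = 1.049 Ω
V = IR = 5.7 × 1.049 = 5.98 V

5.98 V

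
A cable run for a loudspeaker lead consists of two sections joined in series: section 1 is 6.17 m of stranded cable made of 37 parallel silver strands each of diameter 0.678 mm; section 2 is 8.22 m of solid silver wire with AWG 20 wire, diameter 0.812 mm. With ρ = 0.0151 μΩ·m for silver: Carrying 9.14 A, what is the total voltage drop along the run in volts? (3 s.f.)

ρ = 0.0151 μΩ·m = 1.51×10^-8 Ω·m
Section 1: A_strand = π(3.3900e-04)² = 3.610e-07 m²; R₁ = ρL/(N·A_s) = (1.51×10^-8)(6.17)/(37×3.610e-07) = 0.006974 Ω
Section 2: A = π(0.812/2 mm)² = π(4.0600e-04 m)² = 5.178e-07 m²
R₂ = (1.51×10^-8)(8.22)/(5.178e-07) = 0.2397 Ω
R = R₁ + R₂ = 0.2467 Ω
V = IR = 9.14 × 0.2467 = 2.25 V

2.25 V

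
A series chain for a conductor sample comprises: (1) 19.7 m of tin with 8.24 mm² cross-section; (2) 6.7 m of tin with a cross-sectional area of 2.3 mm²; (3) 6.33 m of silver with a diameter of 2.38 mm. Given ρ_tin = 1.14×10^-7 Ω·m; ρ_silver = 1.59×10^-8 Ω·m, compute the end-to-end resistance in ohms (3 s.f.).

Seg 1: A = 8.24 mm² = 8.240e-06 m²
R_1 = (1.14×10^-7)(19.7)/(8.240e-06) = 0.2725 Ω
Seg 2: A = 2.3 mm² = 2.300e-06 m²
R_2 = (1.14×10^-7)(6.7)/(2.300e-06) = 0.3321 Ω
Seg 3: A = π(d/2)² = π(1.1900e-03 m)² = 4.449e-06 m²
R_3 = (1.59×10^-8)(6.33)/(4.449e-06) = 0.02262 Ω
R_total = R_1 + R_2 + R_3 = 0.627 Ω

0.627 Ω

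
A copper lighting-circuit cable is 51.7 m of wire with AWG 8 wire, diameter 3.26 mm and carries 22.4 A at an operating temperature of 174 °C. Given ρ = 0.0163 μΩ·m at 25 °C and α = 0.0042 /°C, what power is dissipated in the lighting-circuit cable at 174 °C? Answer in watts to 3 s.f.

ρ = 0.0163 μΩ·m = 1.63×10^-8 Ω·m
A = π(3.26/2 mm)² = π(1.6300e-03 m)² = 8.347e-06 m²
R₍25₎ = ρL/A = (1.63×10^-8)(51.7)/(8.347e-06) = 0.101 Ω
R₍174₎ = R₍25₎(1 + αΔT) = 0.101 × (1 + 0.0042×149) = 0.1641 Ω
P = I²R = (22.4)² × 0.1641 = 82.4 W

82.4 W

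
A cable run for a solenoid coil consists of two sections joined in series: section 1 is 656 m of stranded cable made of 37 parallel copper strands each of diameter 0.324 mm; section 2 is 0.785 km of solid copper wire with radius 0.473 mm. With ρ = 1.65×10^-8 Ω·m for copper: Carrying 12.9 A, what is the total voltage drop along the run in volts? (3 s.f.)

283 V

Section 1: A_strand = π(1.6200e-04)² = 8.245e-08 m²; R₁ = ρL/(N·A_s) = (1.65×10^-8)(656)/(37×8.245e-08) = 3.548 Ω
Section 2: A = πr² = π(4.7300e-04 m)² = 7.029e-07 m²
R₂ = (1.65×10^-8)(785)/(7.029e-07) = 18.43 Ω
R = R₁ + R₂ = 21.98 Ω
V = IR = 12.9 × 21.98 = 283 V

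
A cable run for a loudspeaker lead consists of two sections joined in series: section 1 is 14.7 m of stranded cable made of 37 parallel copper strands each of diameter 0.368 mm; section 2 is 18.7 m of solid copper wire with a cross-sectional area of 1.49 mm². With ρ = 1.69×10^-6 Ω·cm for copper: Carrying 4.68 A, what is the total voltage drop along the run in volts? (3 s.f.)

ρ = 1.69×10^-6 Ω·cm = 1.69×10^-8 Ω·m
Section 1: A_strand = π(1.8400e-04)² = 1.064e-07 m²; R₁ = ρL/(N·A_s) = (1.69×10^-8)(14.7)/(37×1.064e-07) = 0.06313 Ω
Section 2: A = 1.49 mm² = 1.490e-06 m²
R₂ = (1.69×10^-8)(18.7)/(1.490e-06) = 0.2121 Ω
R = R₁ + R₂ = 0.2752 Ω
V = IR = 4.68 × 0.2752 = 1.29 V

1.29 V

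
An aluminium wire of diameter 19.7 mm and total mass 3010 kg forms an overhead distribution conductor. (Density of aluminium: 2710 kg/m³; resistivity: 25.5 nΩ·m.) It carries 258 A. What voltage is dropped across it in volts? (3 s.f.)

78.7 V

ρ = 25.5 nΩ·m = 2.55×10^-8 Ω·m
A = π(d/2)² = π(9.8500e-03 m)² = 3.0481e-04 m²
L = m/(density·A) = 3010/(2710×3.0481e-04) = 3644 m
R = ρL/A = (2.55×10^-8)(3644)/(3.0481e-04) = 0.3049 Ω
V = IR = 258 × 0.3049 = 78.7 V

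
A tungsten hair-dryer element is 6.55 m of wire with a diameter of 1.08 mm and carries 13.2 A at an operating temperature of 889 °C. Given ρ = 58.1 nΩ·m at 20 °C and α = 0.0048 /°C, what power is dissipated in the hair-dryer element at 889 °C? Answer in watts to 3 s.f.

374 W

ρ = 58.1 nΩ·m = 5.81×10^-8 Ω·m
A = π(d/2)² = π(5.4000e-04 m)² = 9.161e-07 m²
R₍20₎ = ρL/A = (5.81×10^-8)(6.55)/(9.161e-07) = 0.4154 Ω
R₍889₎ = R₍20₎(1 + αΔT) = 0.4154 × (1 + 0.0048×869) = 2.148 Ω
P = I²R = (13.2)² × 2.148 = 374 W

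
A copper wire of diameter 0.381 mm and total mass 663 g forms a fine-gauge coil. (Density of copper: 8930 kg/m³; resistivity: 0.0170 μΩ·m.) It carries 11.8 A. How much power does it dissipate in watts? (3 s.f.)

ρ = 0.0170 μΩ·m = 1.70×10^-8 Ω·m
A = π(d/2)² = π(1.9050e-04 m)² = 1.1401e-07 m²
L = m/(density·A) = 0.663/(8930×1.1401e-07) = 651.2 m
R = ρL/A = (1.70×10^-8)(651.2)/(1.1401e-07) = 97.1 Ω
P = I²R = (11.8)² × 97.1 = 13500 W

13500 W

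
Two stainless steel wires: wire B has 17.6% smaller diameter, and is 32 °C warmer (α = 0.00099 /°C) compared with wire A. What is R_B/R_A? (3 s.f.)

1.52

R ∝ ρL/d² with ρ ∝ (1+αΔT), so R_B/R_A = (1 − 17.6/100)⁻² × (1 + 0.00099×32)
= 1.473 × 1.032 = 1.52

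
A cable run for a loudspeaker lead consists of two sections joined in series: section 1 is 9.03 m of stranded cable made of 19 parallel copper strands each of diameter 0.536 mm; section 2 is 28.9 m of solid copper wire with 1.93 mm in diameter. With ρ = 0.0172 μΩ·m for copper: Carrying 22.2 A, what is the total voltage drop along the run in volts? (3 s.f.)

ρ = 0.0172 μΩ·m = 1.72×10^-8 Ω·m
Section 1: A_strand = π(2.6800e-04)² = 2.256e-07 m²; R₁ = ρL/(N·A_s) = (1.72×10^-8)(9.03)/(19×2.256e-07) = 0.03623 Ω
Section 2: A = π(d/2)² = π(9.6500e-04 m)² = 2.926e-06 m²
R₂ = (1.72×10^-8)(28.9)/(2.926e-06) = 0.1699 Ω
R = R₁ + R₂ = 0.2061 Ω
V = IR = 22.2 × 0.2061 = 4.58 V

4.58 V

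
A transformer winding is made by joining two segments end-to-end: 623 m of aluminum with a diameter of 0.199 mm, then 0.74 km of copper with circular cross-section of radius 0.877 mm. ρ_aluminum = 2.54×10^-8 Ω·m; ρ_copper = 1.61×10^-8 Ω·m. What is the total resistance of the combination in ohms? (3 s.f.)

Segment 1: A = π(d/2)² = π(9.9500e-05 m)² = 3.110e-08 m²
R₁ = ρL/A = (2.54×10^-8)(623)/(3.110e-08) = 508.8 Ω
Segment 2: A = πr² = π(8.7700e-04 m)² = 2.416e-06 m²
R₂ = (1.61×10^-8)(740)/(2.416e-06) = 4.931 Ω
R = R₁ + R₂ = 514 Ω

514 Ω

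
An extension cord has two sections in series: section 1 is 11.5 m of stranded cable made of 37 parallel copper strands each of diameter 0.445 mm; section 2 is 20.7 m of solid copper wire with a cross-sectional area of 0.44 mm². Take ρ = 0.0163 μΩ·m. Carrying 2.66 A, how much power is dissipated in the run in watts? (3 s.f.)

ρ = 0.0163 μΩ·m = 1.63×10^-8 Ω·m
Section 1: A_strand = π(2.2250e-04)² = 1.555e-07 m²; R₁ = ρL/(N·A_s) = (1.63×10^-8)(11.5)/(37×1.555e-07) = 0.03257 Ω
Section 2: A = 0.44 mm² = 4.400e-07 m²
R₂ = (1.63×10^-8)(20.7)/(4.400e-07) = 0.7668 Ω
R = R₁ + R₂ = 0.7994 Ω
P = I²R = (2.66)² × 0.7994 = 5.66 W

5.66 W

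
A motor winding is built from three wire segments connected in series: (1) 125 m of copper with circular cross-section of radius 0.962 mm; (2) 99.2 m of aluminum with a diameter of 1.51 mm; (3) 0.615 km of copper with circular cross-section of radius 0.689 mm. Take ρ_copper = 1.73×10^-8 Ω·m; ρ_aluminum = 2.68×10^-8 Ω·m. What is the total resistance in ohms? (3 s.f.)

Seg 1: A = πr² = π(9.6200e-04 m)² = 2.907e-06 m²
R_1 = (1.73×10^-8)(125)/(2.907e-06) = 0.7438 Ω
Seg 2: A = π(d/2)² = π(7.5500e-04 m)² = 1.791e-06 m²
R_2 = (2.68×10^-8)(99.2)/(1.791e-06) = 1.485 Ω
Seg 3: A = πr² = π(6.8900e-04 m)² = 1.491e-06 m²
R_3 = (1.73×10^-8)(615)/(1.491e-06) = 7.134 Ω
R_total = R_1 + R_2 + R_3 = 9.36 Ω

9.36 Ω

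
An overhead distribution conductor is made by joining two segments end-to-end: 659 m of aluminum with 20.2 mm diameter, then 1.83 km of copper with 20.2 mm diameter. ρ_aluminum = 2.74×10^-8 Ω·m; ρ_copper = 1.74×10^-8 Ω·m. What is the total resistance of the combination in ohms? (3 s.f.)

Segment 1: A = π(d/2)² = π(1.0100e-02 m)² = 3.205e-04 m²
R₁ = ρL/A = (2.74×10^-8)(659)/(3.205e-04) = 0.05634 Ω
R₂ = (1.74×10^-8)(1830)/(3.205e-04) = 0.09936 Ω
R = R₁ + R₂ = 0.156 Ω

0.156 Ω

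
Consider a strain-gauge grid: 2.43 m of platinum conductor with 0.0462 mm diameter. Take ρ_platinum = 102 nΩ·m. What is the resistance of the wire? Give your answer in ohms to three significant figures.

148 Ω

ρ = 102 nΩ·m = 1.02×10^-7 Ω·m
A = π(d/2)² = π(2.3100e-05 m)² = 1.676e-09 m²
R = ρL/A = (1.02×10^-7)(2.43 m)/(1.676e-09 m²) = 148 Ω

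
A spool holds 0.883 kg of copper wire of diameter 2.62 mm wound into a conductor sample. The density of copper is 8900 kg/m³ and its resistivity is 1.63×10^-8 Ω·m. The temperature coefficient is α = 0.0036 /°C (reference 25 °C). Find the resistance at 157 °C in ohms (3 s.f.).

A = π(d/2)² = π(1.3100e-03 m)² = 5.3913e-06 m²
L = m/(density·A) = 0.883/(8900×5.3913e-06) = 18.4 m
R = ρL/A = (1.63×10^-8)(18.4)/(5.3913e-06) = 0.05564 Ω
R(157 °C) = 0.05564 × (1 + 0.0036×132) = 0.0821 Ω

0.0821 Ω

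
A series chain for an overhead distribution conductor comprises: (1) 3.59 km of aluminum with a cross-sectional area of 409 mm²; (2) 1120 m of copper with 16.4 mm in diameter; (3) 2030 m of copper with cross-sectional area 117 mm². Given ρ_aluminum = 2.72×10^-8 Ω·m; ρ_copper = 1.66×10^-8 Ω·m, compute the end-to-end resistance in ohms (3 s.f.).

Seg 1: A = 409 mm² = 4.090e-04 m²
R_1 = (2.72×10^-8)(3590)/(4.090e-04) = 0.2387 Ω
Seg 2: A = π(d/2)² = π(8.2000e-03 m)² = 2.112e-04 m²
R_2 = (1.66×10^-8)(1120)/(2.112e-04) = 0.08801 Ω
Seg 3: A = 117 mm² = 1.170e-04 m²
R_3 = (1.66×10^-8)(2030)/(1.170e-04) = 0.288 Ω
R_total = R_1 + R_2 + R_3 = 0.615 Ω

0.615 Ω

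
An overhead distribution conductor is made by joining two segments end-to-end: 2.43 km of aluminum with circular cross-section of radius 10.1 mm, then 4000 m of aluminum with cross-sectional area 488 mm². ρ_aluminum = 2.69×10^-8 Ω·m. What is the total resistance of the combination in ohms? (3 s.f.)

Segment 1: A = πr² = π(1.0100e-02 m)² = 3.205e-04 m²
R₁ = ρL/A = (2.69×10^-8)(2430)/(3.205e-04) = 0.204 Ω
Segment 2: A = 488 mm² = 4.880e-04 m²
R₂ = (2.69×10^-8)(4000)/(4.880e-04) = 0.2205 Ω
R = R₁ + R₂ = 0.424 Ω

0.424 Ω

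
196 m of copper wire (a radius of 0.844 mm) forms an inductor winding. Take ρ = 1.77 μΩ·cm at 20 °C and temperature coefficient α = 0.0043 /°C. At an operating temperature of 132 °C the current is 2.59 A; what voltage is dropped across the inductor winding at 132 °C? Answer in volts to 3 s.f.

ρ = 1.77 μΩ·cm = 1.77×10^-8 Ω·m
A = πr² = π(8.4400e-04 m)² = 2.238e-06 m²
R₍20₎ = ρL/A = (1.77×10^-8)(196)/(2.238e-06) = 1.55 Ω
R₍132₎ = R₍20₎(1 + αΔT) = 1.55 × (1 + 0.0043×112) = 2.297 Ω
V = IR = 2.59 × 2.297 = 5.95 V

5.95 V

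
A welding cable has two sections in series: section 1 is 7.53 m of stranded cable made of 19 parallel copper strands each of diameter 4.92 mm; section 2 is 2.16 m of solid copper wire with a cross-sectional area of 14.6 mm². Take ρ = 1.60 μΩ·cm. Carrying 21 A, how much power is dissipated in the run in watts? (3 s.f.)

ρ = 1.60 μΩ·cm = 1.60×10^-8 Ω·m
Section 1: A_strand = π(2.4600e-03)² = 1.901e-05 m²; R₁ = ρL/(N·A_s) = (1.60×10^-8)(7.53)/(19×1.901e-05) = 3.335×10^-4 Ω
Section 2: A = 14.6 mm² = 1.460e-05 m²
R₂ = (1.60×10^-8)(2.16)/(1.460e-05) = 0.002367 Ω
R = R₁ + R₂ = 0.002701 Ω
P = I²R = (21)² × 0.002701 = 1.19 W

1.19 W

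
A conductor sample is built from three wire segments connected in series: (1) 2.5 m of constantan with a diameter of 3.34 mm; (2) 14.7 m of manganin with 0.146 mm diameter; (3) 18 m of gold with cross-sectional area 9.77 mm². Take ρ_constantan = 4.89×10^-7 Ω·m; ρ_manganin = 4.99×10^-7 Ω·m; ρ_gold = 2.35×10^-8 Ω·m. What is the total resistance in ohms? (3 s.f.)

438 Ω

Seg 1: A = π(d/2)² = π(1.6700e-03 m)² = 8.762e-06 m²
R_1 = (4.89×10^-7)(2.5)/(8.762e-06) = 0.1395 Ω
Seg 2: A = π(d/2)² = π(7.3000e-05 m)² = 1.674e-08 m²
R_2 = (4.99×10^-7)(14.7)/(1.674e-08) = 438.1 Ω
Seg 3: A = 9.77 mm² = 9.770e-06 m²
R_3 = (2.35×10^-8)(18)/(9.770e-06) = 0.0433 Ω
R_total = R_1 + R_2 + R_3 = 438 Ω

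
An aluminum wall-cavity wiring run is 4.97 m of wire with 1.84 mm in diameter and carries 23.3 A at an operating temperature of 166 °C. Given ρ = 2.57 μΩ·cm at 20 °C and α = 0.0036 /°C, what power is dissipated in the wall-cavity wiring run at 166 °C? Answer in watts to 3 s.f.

ρ = 2.57 μΩ·cm = 2.57×10^-8 Ω·m
A = π(d/2)² = π(9.2000e-04 m)² = 2.659e-06 m²
R₍20₎ = ρL/A = (2.57×10^-8)(4.97)/(2.659e-06) = 0.04804 Ω
R₍166₎ = R₍20₎(1 + αΔT) = 0.04804 × (1 + 0.0036×146) = 0.07328 Ω
P = I²R = (23.3)² × 0.07328 = 39.8 W

39.8 W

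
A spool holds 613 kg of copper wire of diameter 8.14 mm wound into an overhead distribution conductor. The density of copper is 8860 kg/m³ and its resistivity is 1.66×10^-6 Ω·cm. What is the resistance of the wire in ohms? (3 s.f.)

ρ = 1.66×10^-6 Ω·cm = 1.66×10^-8 Ω·m
A = π(d/2)² = π(4.0700e-03 m)² = 5.2040e-05 m²
L = m/(density·A) = 613/(8860×5.2040e-05) = 1329 m
R = ρL/A = (1.66×10^-8)(1329)/(5.2040e-05) = 0.424 Ω

0.424 Ω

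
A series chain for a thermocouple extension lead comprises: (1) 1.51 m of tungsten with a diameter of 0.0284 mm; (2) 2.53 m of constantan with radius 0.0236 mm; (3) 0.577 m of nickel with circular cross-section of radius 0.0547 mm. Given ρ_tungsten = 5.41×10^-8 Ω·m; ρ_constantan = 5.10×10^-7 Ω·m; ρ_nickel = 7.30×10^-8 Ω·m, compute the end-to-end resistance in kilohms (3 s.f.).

0.871 kΩ

Seg 1: A = π(d/2)² = π(1.4200e-05 m)² = 6.335e-10 m²
R_1 = (5.41×10^-8)(1.51)/(6.335e-10) = 129 Ω
Seg 2: A = πr² = π(2.3600e-05 m)² = 1.750e-09 m²
R_2 = (5.10×10^-7)(2.53)/(1.750e-09) = 737.4 Ω
Seg 3: A = πr² = π(5.4700e-05 m)² = 9.400e-09 m²
R_3 = (7.30×10^-8)(0.577)/(9.400e-09) = 4.481 Ω
R_total = R_1 + R_2 + R_3 = 0.871 kΩ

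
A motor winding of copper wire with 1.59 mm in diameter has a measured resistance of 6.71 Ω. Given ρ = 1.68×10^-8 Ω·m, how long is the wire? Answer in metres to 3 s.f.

793 m

A = π(d/2)² = π(7.9500e-04 m)² = 1.986e-06 m²
L = RA/ρ = (6.71)(1.986e-06)/(1.68×10^-8) = 793 m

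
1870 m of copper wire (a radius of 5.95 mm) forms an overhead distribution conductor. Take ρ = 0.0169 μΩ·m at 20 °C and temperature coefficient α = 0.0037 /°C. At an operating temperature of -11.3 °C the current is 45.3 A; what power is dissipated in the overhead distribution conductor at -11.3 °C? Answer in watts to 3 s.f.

ρ = 0.0169 μΩ·m = 1.69×10^-8 Ω·m
A = πr² = π(5.9500e-03 m)² = 1.112e-04 m²
R₍20₎ = ρL/A = (1.69×10^-8)(1870)/(1.112e-04) = 0.2841 Ω
R₍-11.3₎ = R₍20₎(1 + αΔT) = 0.2841 × (1 + 0.0037×-31.3) = 0.2512 Ω
P = I²R = (45.3)² × 0.2512 = 516 W

516 W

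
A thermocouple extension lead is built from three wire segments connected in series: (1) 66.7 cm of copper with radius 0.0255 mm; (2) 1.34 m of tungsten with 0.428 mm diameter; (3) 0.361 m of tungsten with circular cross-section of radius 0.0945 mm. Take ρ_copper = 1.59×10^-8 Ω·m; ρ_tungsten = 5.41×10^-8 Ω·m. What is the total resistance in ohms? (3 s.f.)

Seg 1: A = πr² = π(2.5500e-05 m)² = 2.043e-09 m²
R_1 = (1.59×10^-8)(0.667)/(2.043e-09) = 5.191 Ω
Seg 2: A = π(d/2)² = π(2.1400e-04 m)² = 1.439e-07 m²
R_2 = (5.41×10^-8)(1.34)/(1.439e-07) = 0.5039 Ω
Seg 3: A = πr² = π(9.4500e-05 m)² = 2.806e-08 m²
R_3 = (5.41×10^-8)(0.361)/(2.806e-08) = 0.6961 Ω
R_total = R_1 + R_2 + R_3 = 6.39 Ω

6.39 Ω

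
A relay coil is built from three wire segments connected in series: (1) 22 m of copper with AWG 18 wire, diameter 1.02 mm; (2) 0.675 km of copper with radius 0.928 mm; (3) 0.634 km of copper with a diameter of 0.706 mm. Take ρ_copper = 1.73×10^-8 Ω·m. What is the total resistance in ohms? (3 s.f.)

32.8 Ω

Seg 1: A = π(1.02/2 mm)² = π(5.1000e-04 m)² = 8.171e-07 m²
R_1 = (1.73×10^-8)(22)/(8.171e-07) = 0.4658 Ω
Seg 2: A = πr² = π(9.2800e-04 m)² = 2.705e-06 m²
R_2 = (1.73×10^-8)(675)/(2.705e-06) = 4.316 Ω
Seg 3: A = π(d/2)² = π(3.5300e-04 m)² = 3.915e-07 m²
R_3 = (1.73×10^-8)(634)/(3.915e-07) = 28.02 Ω
R_total = R_1 + R_2 + R_3 = 32.8 Ω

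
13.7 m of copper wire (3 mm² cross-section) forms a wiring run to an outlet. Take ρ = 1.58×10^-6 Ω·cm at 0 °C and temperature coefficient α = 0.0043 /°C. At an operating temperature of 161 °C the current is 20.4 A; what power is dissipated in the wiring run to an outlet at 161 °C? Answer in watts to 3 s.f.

50.8 W

ρ = 1.58×10^-6 Ω·cm = 1.58×10^-8 Ω·m
A = 3 mm² = 3.000e-06 m²
R₍0₎ = ρL/A = (1.58×10^-8)(13.7)/(3.000e-06) = 0.07215 Ω
R₍161₎ = R₍0₎(1 + αΔT) = 0.07215 × (1 + 0.0043×161) = 0.1221 Ω
P = I²R = (20.4)² × 0.1221 = 50.8 W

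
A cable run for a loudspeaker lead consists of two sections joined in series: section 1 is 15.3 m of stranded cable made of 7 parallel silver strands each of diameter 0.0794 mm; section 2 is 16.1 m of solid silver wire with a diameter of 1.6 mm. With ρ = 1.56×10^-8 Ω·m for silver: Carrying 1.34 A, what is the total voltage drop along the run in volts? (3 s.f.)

Section 1: A_strand = π(3.9700e-05)² = 4.951e-09 m²; R₁ = ρL/(N·A_s) = (1.56×10^-8)(15.3)/(7×4.951e-09) = 6.886 Ω
Section 2: A = π(d/2)² = π(8.0000e-04 m)² = 2.011e-06 m²
R₂ = (1.56×10^-8)(16.1)/(2.011e-06) = 0.1249 Ω
R = R₁ + R₂ = 7.011 Ω
V = IR = 1.34 × 7.011 = 9.40 V

9.40 V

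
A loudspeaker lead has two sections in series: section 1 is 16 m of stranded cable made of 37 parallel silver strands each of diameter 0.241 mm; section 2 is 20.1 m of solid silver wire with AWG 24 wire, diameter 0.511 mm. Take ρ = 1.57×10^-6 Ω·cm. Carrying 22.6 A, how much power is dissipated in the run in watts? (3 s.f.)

ρ = 1.57×10^-6 Ω·cm = 1.57×10^-8 Ω·m
Section 1: A_strand = π(1.2050e-04)² = 4.562e-08 m²; R₁ = ρL/(N·A_s) = (1.57×10^-8)(16)/(37×4.562e-08) = 0.1488 Ω
Section 2: A = π(0.511/2 mm)² = π(2.5550e-04 m)² = 2.051e-07 m²
R₂ = (1.57×10^-8)(20.1)/(2.051e-07) = 1.539 Ω
R = R₁ + R₂ = 1.688 Ω
P = I²R = (22.6)² × 1.688 = 862 W

862 W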